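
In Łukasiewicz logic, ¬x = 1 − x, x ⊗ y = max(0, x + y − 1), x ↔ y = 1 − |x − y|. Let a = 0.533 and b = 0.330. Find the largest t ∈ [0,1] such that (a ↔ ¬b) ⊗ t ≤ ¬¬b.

¬b = 1 − 0.330 = 0.670
a ↔ ¬b = 1 − |0.533 − 0.670| = 1 − 0.137 = 0.863
So the left factor is a ↔ ¬b = 0.863.
¬¬b = 1 − 0.670 = 0.330
So the right-hand bound is ¬¬b = 0.330.
The residuum of the Łukasiewicz t-norm gives the supremum: min(1, 1 − 0.863 + 0.330).
1 − 0.863 + 0.330 = 0.467, so t = min(1, 0.467) = 0.467.
Check: 0.863 ⊗ 0.467 = max(0, 0.330) = 0.330 ≤ 0.330.

0.467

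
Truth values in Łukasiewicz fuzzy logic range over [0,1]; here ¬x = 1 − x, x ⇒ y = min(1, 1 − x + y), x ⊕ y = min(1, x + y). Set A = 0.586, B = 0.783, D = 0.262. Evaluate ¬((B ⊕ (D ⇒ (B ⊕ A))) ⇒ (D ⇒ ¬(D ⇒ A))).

0.262

B ⊕ A = min(1, 0.783 + 0.586) = min(1, 1.369) = 1.000
D ⇒ (B ⊕ A) = min(1, 1 − 0.262 + 1.000) = min(1, 1.738) = 1.000
B ⊕ (D ⇒ (B ⊕ A)) = min(1, 0.783 + 1.000) = min(1, 1.783) = 1.000
D ⇒ A = min(1, 1 − 0.262 + 0.586) = min(1, 1.324) = 1.000
¬(D ⇒ A) = 1 − 1.000 = 0.000
D ⇒ ¬(D ⇒ A) = min(1, 1 − 0.262 + 0.000) = min(1, 0.738) = 0.738
(B ⊕ (D ⇒ (B ⊕ A))) ⇒ (D ⇒ ¬(D ⇒ A)) = min(1, 1 − 1.000 + 0.738) = min(1, 0.738) = 0.738
¬((B ⊕ (D ⇒ (B ⊕ A))) ⇒ (D ⇒ ¬(D ⇒ A))) = 1 − 0.738 = 0.262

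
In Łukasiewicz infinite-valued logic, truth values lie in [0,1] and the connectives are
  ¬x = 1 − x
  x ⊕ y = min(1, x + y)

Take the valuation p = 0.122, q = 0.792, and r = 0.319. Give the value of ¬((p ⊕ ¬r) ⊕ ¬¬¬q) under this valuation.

¬r = 1 − 0.319 = 0.681
p ⊕ ¬r = min(1, 0.122 + 0.681) = min(1, 0.803) = 0.803
¬q = 1 − 0.792 = 0.208
¬¬q = 1 − 0.208 = 0.792
¬¬¬q = 1 − 0.792 = 0.208
(p ⊕ ¬r) ⊕ ¬¬¬q = min(1, 0.803 + 0.208) = min(1, 1.011) = 1.000
¬((p ⊕ ¬r) ⊕ ¬¬¬q) = 1 − 1.000 = 0.000

0.000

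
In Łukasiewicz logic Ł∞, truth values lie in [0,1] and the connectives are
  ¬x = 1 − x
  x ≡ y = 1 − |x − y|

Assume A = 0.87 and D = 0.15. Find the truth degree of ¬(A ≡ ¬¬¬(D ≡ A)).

D ≡ A = 1 − |0.15 − 0.87| = 1 − 0.72 = 0.28
¬(D ≡ A) = 1 − 0.28 = 0.72
¬¬(D ≡ A) = 1 − 0.72 = 0.28
¬¬¬(D ≡ A) = 1 − 0.28 = 0.72
A ≡ ¬¬¬(D ≡ A) = 1 − |0.87 − 0.72| = 1 − 0.15 = 0.85
¬(A ≡ ¬¬¬(D ≡ A)) = 1 − 0.85 = 0.15

0.15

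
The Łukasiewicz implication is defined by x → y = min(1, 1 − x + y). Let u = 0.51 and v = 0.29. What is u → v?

0.78

u → v = min(1, 1 − 0.51 + 0.29) = min(1, 0.78) = 0.78
For comparison, the Gödel implication (1 if x ≤ y else y) would give 0.29.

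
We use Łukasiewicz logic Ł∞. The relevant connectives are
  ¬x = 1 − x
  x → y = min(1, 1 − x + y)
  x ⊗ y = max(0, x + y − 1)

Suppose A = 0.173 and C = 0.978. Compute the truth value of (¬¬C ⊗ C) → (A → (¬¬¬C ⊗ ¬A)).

0.871

¬C = 1 − 0.978 = 0.022
¬¬C = 1 − 0.022 = 0.978
¬¬C ⊗ C = max(0, 0.978 + 0.978 − 1) = max(0, 0.956) = 0.956
¬¬¬C = 1 − 0.978 = 0.022
¬A = 1 − 0.173 = 0.827
¬¬¬C ⊗ ¬A = max(0, 0.022 + 0.827 − 1) = max(0, -0.151) = 0.000
A → (¬¬¬C ⊗ ¬A) = min(1, 1 − 0.173 + 0.000) = min(1, 0.827) = 0.827
(¬¬C ⊗ C) → (A → (¬¬¬C ⊗ ¬A)) = min(1, 1 − 0.956 + 0.827) = min(1, 0.871) = 0.871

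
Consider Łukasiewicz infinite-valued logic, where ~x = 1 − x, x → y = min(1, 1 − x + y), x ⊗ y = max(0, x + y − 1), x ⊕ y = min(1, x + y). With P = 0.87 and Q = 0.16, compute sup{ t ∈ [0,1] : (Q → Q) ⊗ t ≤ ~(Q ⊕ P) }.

0.00

Q → Q = min(1, 1 − 0.16 + 0.16) = min(1, 1.00) = 1.00
So the left factor is Q → Q = 1.00.
Q ⊕ P = min(1, 0.16 + 0.87) = min(1, 1.03) = 1.00
~(Q ⊕ P) = 1 − 1.00 = 0.00
So the right-hand bound is ~(Q ⊕ P) = 0.00.
The residuum of the Łukasiewicz t-norm gives the supremum: min(1, 1 − 1.00 + 0.00).
1 − 1.00 + 0.00 = 0.00, so t = min(1, 0.00) = 0.00.
Check: 1.00 ⊗ 0.00 = max(0, 0.00) = 0.00 ≤ 0.00.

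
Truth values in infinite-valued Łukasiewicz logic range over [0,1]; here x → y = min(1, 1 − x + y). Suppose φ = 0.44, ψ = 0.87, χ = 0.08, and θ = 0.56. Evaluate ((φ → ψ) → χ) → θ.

1.00

φ → ψ = min(1, 1 − 0.44 + 0.87) = min(1, 1.43) = 1.00
(φ → ψ) → χ = min(1, 1 − 1.00 + 0.08) = min(1, 0.08) = 0.08
((φ → ψ) → χ) → θ = min(1, 1 − 0.08 + 0.56) = min(1, 1.48) = 1.00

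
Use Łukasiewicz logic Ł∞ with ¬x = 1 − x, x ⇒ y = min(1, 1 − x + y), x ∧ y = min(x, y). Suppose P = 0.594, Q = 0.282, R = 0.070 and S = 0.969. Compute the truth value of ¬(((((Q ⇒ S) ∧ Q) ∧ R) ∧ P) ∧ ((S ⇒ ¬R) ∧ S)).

0.930

Q ⇒ S = min(1, 1 − 0.282 + 0.969) = min(1, 1.687) = 1.000
(Q ⇒ S) ∧ Q = min(1.000, 0.282) = 0.282
((Q ⇒ S) ∧ Q) ∧ R = min(0.282, 0.070) = 0.070
(((Q ⇒ S) ∧ Q) ∧ R) ∧ P = min(0.070, 0.594) = 0.070
¬R = 1 − 0.070 = 0.930
S ⇒ ¬R = min(1, 1 − 0.969 + 0.930) = min(1, 0.961) = 0.961
(S ⇒ ¬R) ∧ S = min(0.961, 0.969) = 0.961
((((Q ⇒ S) ∧ Q) ∧ R) ∧ P) ∧ ((S ⇒ ¬R) ∧ S) = min(0.070, 0.961) = 0.070
¬(((((Q ⇒ S) ∧ Q) ∧ R) ∧ P) ∧ ((S ⇒ ¬R) ∧ S)) = 1 − 0.070 = 0.930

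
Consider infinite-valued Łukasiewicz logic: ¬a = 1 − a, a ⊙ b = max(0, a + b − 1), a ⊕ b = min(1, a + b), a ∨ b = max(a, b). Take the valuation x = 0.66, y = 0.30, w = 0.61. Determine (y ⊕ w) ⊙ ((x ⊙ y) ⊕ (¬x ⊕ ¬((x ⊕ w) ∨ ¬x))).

y ⊕ w = min(1, 0.30 + 0.61) = min(1, 0.91) = 0.91
x ⊙ y = max(0, 0.66 + 0.30 − 1) = max(0, -0.04) = 0.00
¬x = 1 − 0.66 = 0.34
x ⊕ w = min(1, 0.66 + 0.61) = min(1, 1.27) = 1.00
(x ⊕ w) ∨ ¬x = max(1.00, 0.34) = 1.00
¬((x ⊕ w) ∨ ¬x) = 1 − 1.00 = 0.00
¬x ⊕ ¬((x ⊕ w) ∨ ¬x) = min(1, 0.34 + 0.00) = min(1, 0.34) = 0.34
(x ⊙ y) ⊕ (¬x ⊕ ¬((x ⊕ w) ∨ ¬x)) = min(1, 0.00 + 0.34) = min(1, 0.34) = 0.34
(y ⊕ w) ⊙ ((x ⊙ y) ⊕ (¬x ⊕ ¬((x ⊕ w) ∨ ¬x))) = max(0, 0.91 + 0.34 − 1) = max(0, 0.25) = 0.25

0.25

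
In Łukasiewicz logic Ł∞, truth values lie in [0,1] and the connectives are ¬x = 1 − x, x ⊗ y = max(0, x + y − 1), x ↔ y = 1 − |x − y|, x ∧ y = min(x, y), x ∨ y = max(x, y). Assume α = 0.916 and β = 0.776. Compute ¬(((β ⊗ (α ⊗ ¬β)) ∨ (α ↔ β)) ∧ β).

0.224

¬β = 1 − 0.776 = 0.224
α ⊗ ¬β = max(0, 0.916 + 0.224 − 1) = max(0, 0.140) = 0.140
β ⊗ (α ⊗ ¬β) = max(0, 0.776 + 0.140 − 1) = max(0, -0.084) = 0.000
α ↔ β = 1 − |0.916 − 0.776| = 1 − 0.140 = 0.860
(β ⊗ (α ⊗ ¬β)) ∨ (α ↔ β) = max(0.000, 0.860) = 0.860
((β ⊗ (α ⊗ ¬β)) ∨ (α ↔ β)) ∧ β = min(0.860, 0.776) = 0.776
¬(((β ⊗ (α ⊗ ¬β)) ∨ (α ↔ β)) ∧ β) = 1 − 0.776 = 0.224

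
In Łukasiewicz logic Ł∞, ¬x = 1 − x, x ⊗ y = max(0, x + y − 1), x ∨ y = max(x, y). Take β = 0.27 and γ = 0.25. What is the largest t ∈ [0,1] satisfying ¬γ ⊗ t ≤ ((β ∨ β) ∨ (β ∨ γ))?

¬γ = 1 − 0.25 = 0.75
So the left factor is ¬γ = 0.75.
β ∨ β = max(0.27, 0.27) = 0.27
β ∨ γ = max(0.27, 0.25) = 0.27
(β ∨ β) ∨ (β ∨ γ) = max(0.27, 0.27) = 0.27
So the right-hand bound is (β ∨ β) ∨ (β ∨ γ) = 0.27.
The residuum of the Łukasiewicz t-norm gives the supremum: min(1, 1 − 0.75 + 0.27).
1 − 0.75 + 0.27 = 0.52, so t = min(1, 0.52) = 0.52.
Check: 0.75 ⊗ 0.52 = max(0, 0.27) = 0.27 ≤ 0.27.

0.52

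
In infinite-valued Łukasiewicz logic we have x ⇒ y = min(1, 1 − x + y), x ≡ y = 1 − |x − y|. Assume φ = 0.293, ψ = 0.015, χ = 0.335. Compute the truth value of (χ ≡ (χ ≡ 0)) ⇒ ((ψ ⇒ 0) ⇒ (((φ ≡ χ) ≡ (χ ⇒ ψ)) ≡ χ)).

0.958

χ ≡ 0 = 1 − |0.335 − 0.000| = 1 − 0.335 = 0.665
χ ≡ (χ ≡ 0) = 1 − |0.335 − 0.665| = 1 − 0.330 = 0.670
ψ ⇒ 0 = min(1, 1 − 0.015 + 0.000) = min(1, 0.985) = 0.985
φ ≡ χ = 1 − |0.293 − 0.335| = 1 − 0.042 = 0.958
χ ⇒ ψ = min(1, 1 − 0.335 + 0.015) = min(1, 0.680) = 0.680
(φ ≡ χ) ≡ (χ ⇒ ψ) = 1 − |0.958 − 0.680| = 1 − 0.278 = 0.722
((φ ≡ χ) ≡ (χ ⇒ ψ)) ≡ χ = 1 − |0.722 − 0.335| = 1 − 0.387 = 0.613
(ψ ⇒ 0) ⇒ (((φ ≡ χ) ≡ (χ ⇒ ψ)) ≡ χ) = min(1, 1 − 0.985 + 0.613) = min(1, 0.628) = 0.628
(χ ≡ (χ ≡ 0)) ⇒ ((ψ ⇒ 0) ⇒ (((φ ≡ χ) ≡ (χ ⇒ ψ)) ≡ χ)) = min(1, 1 − 0.670 + 0.628) = min(1, 0.958) = 0.958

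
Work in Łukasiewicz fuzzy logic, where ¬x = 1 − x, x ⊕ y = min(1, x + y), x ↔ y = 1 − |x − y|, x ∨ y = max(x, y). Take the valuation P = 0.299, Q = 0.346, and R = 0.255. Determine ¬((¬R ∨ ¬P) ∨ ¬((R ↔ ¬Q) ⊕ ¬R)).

¬R = 1 − 0.255 = 0.745
¬P = 1 − 0.299 = 0.701
¬R ∨ ¬P = max(0.745, 0.701) = 0.745
¬Q = 1 − 0.346 = 0.654
R ↔ ¬Q = 1 − |0.255 − 0.654| = 1 − 0.399 = 0.601
(R ↔ ¬Q) ⊕ ¬R = min(1, 0.601 + 0.745) = min(1, 1.346) = 1.000
¬((R ↔ ¬Q) ⊕ ¬R) = 1 − 1.000 = 0.000
(¬R ∨ ¬P) ∨ ¬((R ↔ ¬Q) ⊕ ¬R) = max(0.745, 0.000) = 0.745
¬((¬R ∨ ¬P) ∨ ¬((R ↔ ¬Q) ⊕ ¬R)) = 1 − 0.745 = 0.255

0.255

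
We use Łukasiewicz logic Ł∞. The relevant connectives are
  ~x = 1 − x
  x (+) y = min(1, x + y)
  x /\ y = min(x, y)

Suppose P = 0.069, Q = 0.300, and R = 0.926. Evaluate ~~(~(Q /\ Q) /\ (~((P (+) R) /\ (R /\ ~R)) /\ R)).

0.700

Q /\ Q = min(0.300, 0.300) = 0.300
~(Q /\ Q) = 1 − 0.300 = 0.700
P (+) R = min(1, 0.069 + 0.926) = min(1, 0.995) = 0.995
~R = 1 − 0.926 = 0.074
R /\ ~R = min(0.926, 0.074) = 0.074
(P (+) R) /\ (R /\ ~R) = min(0.995, 0.074) = 0.074
~((P (+) R) /\ (R /\ ~R)) = 1 − 0.074 = 0.926
~((P (+) R) /\ (R /\ ~R)) /\ R = min(0.926, 0.926) = 0.926
~(Q /\ Q) /\ (~((P (+) R) /\ (R /\ ~R)) /\ R) = min(0.700, 0.926) = 0.700
~(~(Q /\ Q) /\ (~((P (+) R) /\ (R /\ ~R)) /\ R)) = 1 − 0.700 = 0.300
~~(~(Q /\ Q) /\ (~((P (+) R) /\ (R /\ ~R)) /\ R)) = 1 − 0.300 = 0.700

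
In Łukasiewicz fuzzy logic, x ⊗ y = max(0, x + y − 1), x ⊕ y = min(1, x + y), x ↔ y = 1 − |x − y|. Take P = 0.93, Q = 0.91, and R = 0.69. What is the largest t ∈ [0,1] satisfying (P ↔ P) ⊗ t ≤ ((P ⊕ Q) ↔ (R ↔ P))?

P ↔ P = 1 − |0.93 − 0.93| = 1 − 0.00 = 1.00
So the left factor is P ↔ P = 1.00.
P ⊕ Q = min(1, 0.93 + 0.91) = min(1, 1.84) = 1.00
R ↔ P = 1 − |0.69 − 0.93| = 1 − 0.24 = 0.76
(P ⊕ Q) ↔ (R ↔ P) = 1 − |1.00 − 0.76| = 1 − 0.24 = 0.76
So the right-hand bound is (P ⊕ Q) ↔ (R ↔ P) = 0.76.
The residuum of the Łukasiewicz t-norm gives the supremum: min(1, 1 − 1.00 + 0.76).
1 − 1.00 + 0.76 = 0.76, so t = min(1, 0.76) = 0.76.
Check: 1.00 ⊗ 0.76 = max(0, 0.76) = 0.76 ≤ 0.76.

0.76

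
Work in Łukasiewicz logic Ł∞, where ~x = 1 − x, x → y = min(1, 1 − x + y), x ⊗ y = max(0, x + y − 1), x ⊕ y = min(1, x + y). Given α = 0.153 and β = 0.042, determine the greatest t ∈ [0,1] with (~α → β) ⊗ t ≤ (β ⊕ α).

1.000

~α = 1 − 0.153 = 0.847
~α → β = min(1, 1 − 0.847 + 0.042) = min(1, 0.195) = 0.195
So the left factor is ~α → β = 0.195.
β ⊕ α = min(1, 0.042 + 0.153) = min(1, 0.195) = 0.195
So the right-hand bound is β ⊕ α = 0.195.
The residuum of the Łukasiewicz t-norm gives the supremum: min(1, 1 − 0.195 + 0.195).
1 − 0.195 + 0.195 = 1.000, so t = min(1, 1.000) = 1.000.
Check: 0.195 ⊗ 1.000 = max(0, 0.195) = 0.195 ≤ 0.195.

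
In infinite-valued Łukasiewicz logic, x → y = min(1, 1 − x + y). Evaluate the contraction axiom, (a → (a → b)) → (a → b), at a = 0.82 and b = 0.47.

a → b = min(1, 1 − 0.82 + 0.47) = min(1, 0.65) = 0.65
a → (a → b) = min(1, 1 − 0.82 + 0.65) = min(1, 0.83) = 0.83
(a → (a → b)) → (a → b) = min(1, 1 − 0.83 + 0.65) = min(1, 0.82) = 0.82
(The value 0.82 < 1 shows this instance is not satisfied; fails in Ł∞ (the t-norm is not idempotent).)

0.82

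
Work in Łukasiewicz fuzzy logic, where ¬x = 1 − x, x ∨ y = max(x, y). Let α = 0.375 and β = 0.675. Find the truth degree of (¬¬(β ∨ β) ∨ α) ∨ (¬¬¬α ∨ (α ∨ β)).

β ∨ β = max(0.675, 0.675) = 0.675
¬(β ∨ β) = 1 − 0.675 = 0.325
¬¬(β ∨ β) = 1 − 0.325 = 0.675
¬¬(β ∨ β) ∨ α = max(0.675, 0.375) = 0.675
¬α = 1 − 0.375 = 0.625
¬¬α = 1 − 0.625 = 0.375
¬¬¬α = 1 − 0.375 = 0.625
α ∨ β = max(0.375, 0.675) = 0.675
¬¬¬α ∨ (α ∨ β) = max(0.625, 0.675) = 0.675
(¬¬(β ∨ β) ∨ α) ∨ (¬¬¬α ∨ (α ∨ β)) = max(0.675, 0.675) = 0.675

0.675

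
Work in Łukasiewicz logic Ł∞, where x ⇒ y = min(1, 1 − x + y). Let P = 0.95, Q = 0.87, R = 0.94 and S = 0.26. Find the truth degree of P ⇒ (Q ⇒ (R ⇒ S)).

R ⇒ S = min(1, 1 − 0.94 + 0.26) = min(1, 0.32) = 0.32
Q ⇒ (R ⇒ S) = min(1, 1 − 0.87 + 0.32) = min(1, 0.45) = 0.45
P ⇒ (Q ⇒ (R ⇒ S)) = min(1, 1 − 0.95 + 0.45) = min(1, 0.50) = 0.50

0.50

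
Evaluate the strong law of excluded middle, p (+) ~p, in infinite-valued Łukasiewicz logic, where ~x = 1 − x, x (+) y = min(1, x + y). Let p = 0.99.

1.00

~p = 1 − 0.99 = 0.01
p (+) ~p = min(1, 0.99 + 0.01) = min(1, 1.00) = 1.00
(As expected: always 1 in Ł∞ since a ⊕ (1−a) = 1.)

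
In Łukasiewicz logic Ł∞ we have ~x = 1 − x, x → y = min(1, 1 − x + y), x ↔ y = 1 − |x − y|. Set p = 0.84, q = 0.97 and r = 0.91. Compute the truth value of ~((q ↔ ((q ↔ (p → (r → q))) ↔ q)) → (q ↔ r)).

r → q = min(1, 1 − 0.91 + 0.97) = min(1, 1.06) = 1.00
p → (r → q) = min(1, 1 − 0.84 + 1.00) = min(1, 1.16) = 1.00
q ↔ (p → (r → q)) = 1 − |0.97 − 1.00| = 1 − 0.03 = 0.97
(q ↔ (p → (r → q))) ↔ q = 1 − |0.97 − 0.97| = 1 − 0.00 = 1.00
q ↔ ((q ↔ (p → (r → q))) ↔ q) = 1 − |0.97 − 1.00| = 1 − 0.03 = 0.97
q ↔ r = 1 − |0.97 − 0.91| = 1 − 0.06 = 0.94
(q ↔ ((q ↔ (p → (r → q))) ↔ q)) → (q ↔ r) = min(1, 1 − 0.97 + 0.94) = min(1, 0.97) = 0.97
~((q ↔ ((q ↔ (p → (r → q))) ↔ q)) → (q ↔ r)) = 1 − 0.97 = 0.03

0.03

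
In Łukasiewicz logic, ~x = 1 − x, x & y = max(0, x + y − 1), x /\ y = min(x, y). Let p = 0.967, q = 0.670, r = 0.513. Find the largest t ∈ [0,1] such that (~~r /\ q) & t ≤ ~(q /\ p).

~r = 1 − 0.513 = 0.487
~~r = 1 − 0.487 = 0.513
~~r /\ q = min(0.513, 0.670) = 0.513
So the left factor is ~~r /\ q = 0.513.
q /\ p = min(0.670, 0.967) = 0.670
~(q /\ p) = 1 − 0.670 = 0.330
So the right-hand bound is ~(q /\ p) = 0.330.
The residuum of the Łukasiewicz t-norm gives the supremum: min(1, 1 − 0.513 + 0.330).
1 − 0.513 + 0.330 = 0.817, so t = min(1, 0.817) = 0.817.
Check: 0.513 & 0.817 = max(0, 0.330) = 0.330 ≤ 0.330.

0.817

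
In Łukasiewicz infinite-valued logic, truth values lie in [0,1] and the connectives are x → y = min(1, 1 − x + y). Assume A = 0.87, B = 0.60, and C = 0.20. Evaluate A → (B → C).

B → C = min(1, 1 − 0.60 + 0.20) = min(1, 0.60) = 0.60
A → (B → C) = min(1, 1 − 0.87 + 0.60) = min(1, 0.73) = 0.73

0.73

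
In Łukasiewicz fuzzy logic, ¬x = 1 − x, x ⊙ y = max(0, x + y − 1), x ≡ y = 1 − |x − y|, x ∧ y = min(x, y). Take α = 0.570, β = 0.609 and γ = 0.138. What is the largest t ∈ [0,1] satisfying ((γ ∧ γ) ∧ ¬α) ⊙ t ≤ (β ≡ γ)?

1.000

γ ∧ γ = min(0.138, 0.138) = 0.138
¬α = 1 − 0.570 = 0.430
(γ ∧ γ) ∧ ¬α = min(0.138, 0.430) = 0.138
So the left factor is (γ ∧ γ) ∧ ¬α = 0.138.
β ≡ γ = 1 − |0.609 − 0.138| = 1 − 0.471 = 0.529
So the right-hand bound is β ≡ γ = 0.529.
The residuum of the Łukasiewicz t-norm gives the supremum: min(1, 1 − 0.138 + 0.529).
1 − 0.138 + 0.529 = 1.391, so t = min(1, 1.391) = 1.000.
Check: 0.138 ⊙ 1.000 = max(0, 0.138) = 0.138 ≤ 0.529.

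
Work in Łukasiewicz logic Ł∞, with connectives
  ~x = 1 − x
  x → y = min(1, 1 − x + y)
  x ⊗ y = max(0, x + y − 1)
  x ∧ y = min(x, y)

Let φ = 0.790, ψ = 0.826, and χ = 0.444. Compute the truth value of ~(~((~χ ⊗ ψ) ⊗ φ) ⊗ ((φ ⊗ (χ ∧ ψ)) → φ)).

0.172

~χ = 1 − 0.444 = 0.556
~χ ⊗ ψ = max(0, 0.556 + 0.826 − 1) = max(0, 0.382) = 0.382
(~χ ⊗ ψ) ⊗ φ = max(0, 0.382 + 0.790 − 1) = max(0, 0.172) = 0.172
~((~χ ⊗ ψ) ⊗ φ) = 1 − 0.172 = 0.828
χ ∧ ψ = min(0.444, 0.826) = 0.444
φ ⊗ (χ ∧ ψ) = max(0, 0.790 + 0.444 − 1) = max(0, 0.234) = 0.234
(φ ⊗ (χ ∧ ψ)) → φ = min(1, 1 − 0.234 + 0.790) = min(1, 1.556) = 1.000
~((~χ ⊗ ψ) ⊗ φ) ⊗ ((φ ⊗ (χ ∧ ψ)) → φ) = max(0, 0.828 + 1.000 − 1) = max(0, 0.828) = 0.828
~(~((~χ ⊗ ψ) ⊗ φ) ⊗ ((φ ⊗ (χ ∧ ψ)) → φ)) = 1 − 0.828 = 0.172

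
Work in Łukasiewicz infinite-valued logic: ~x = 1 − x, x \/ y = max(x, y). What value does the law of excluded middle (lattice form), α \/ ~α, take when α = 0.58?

0.58

~α = 1 − 0.58 = 0.42
α \/ ~α = max(0.58, 0.42) = 0.58
(The value 0.58 < 1 shows this instance is not satisfied; not a Ł∞-tautology — its value is max(a, 1−a).)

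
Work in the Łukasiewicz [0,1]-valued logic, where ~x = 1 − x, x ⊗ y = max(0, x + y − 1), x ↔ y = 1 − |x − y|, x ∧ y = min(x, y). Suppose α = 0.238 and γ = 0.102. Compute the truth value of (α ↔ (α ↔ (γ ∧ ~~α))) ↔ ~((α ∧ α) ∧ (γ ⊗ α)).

~α = 1 − 0.238 = 0.762
~~α = 1 − 0.762 = 0.238
γ ∧ ~~α = min(0.102, 0.238) = 0.102
α ↔ (γ ∧ ~~α) = 1 − |0.238 − 0.102| = 1 − 0.136 = 0.864
α ↔ (α ↔ (γ ∧ ~~α)) = 1 − |0.238 − 0.864| = 1 − 0.626 = 0.374
α ∧ α = min(0.238, 0.238) = 0.238
γ ⊗ α = max(0, 0.102 + 0.238 − 1) = max(0, -0.660) = 0.000
(α ∧ α) ∧ (γ ⊗ α) = min(0.238, 0.000) = 0.000
~((α ∧ α) ∧ (γ ⊗ α)) = 1 − 0.000 = 1.000
(α ↔ (α ↔ (γ ∧ ~~α))) ↔ ~((α ∧ α) ∧ (γ ⊗ α)) = 1 − |0.374 − 1.000| = 1 − 0.626 = 0.374

0.374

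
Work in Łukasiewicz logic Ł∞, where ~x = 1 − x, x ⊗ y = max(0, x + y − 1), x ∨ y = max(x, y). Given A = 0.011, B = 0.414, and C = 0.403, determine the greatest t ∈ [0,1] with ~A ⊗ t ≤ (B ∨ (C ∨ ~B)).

~A = 1 − 0.011 = 0.989
So the left factor is ~A = 0.989.
~B = 1 − 0.414 = 0.586
C ∨ ~B = max(0.403, 0.586) = 0.586
B ∨ (C ∨ ~B) = max(0.414, 0.586) = 0.586
So the right-hand bound is B ∨ (C ∨ ~B) = 0.586.
The residuum of the Łukasiewicz t-norm gives the supremum: min(1, 1 − 0.989 + 0.586).
1 − 0.989 + 0.586 = 0.597, so t = min(1, 0.597) = 0.597.
Check: 0.989 ⊗ 0.597 = max(0, 0.586) = 0.586 ≤ 0.586.

0.597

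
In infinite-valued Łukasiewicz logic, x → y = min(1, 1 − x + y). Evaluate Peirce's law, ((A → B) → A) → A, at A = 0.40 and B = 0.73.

A → B = min(1, 1 − 0.40 + 0.73) = min(1, 1.33) = 1.00
(A → B) → A = min(1, 1 − 1.00 + 0.40) = min(1, 0.40) = 0.40
((A → B) → A) → A = min(1, 1 − 0.40 + 0.40) = min(1, 1.00) = 1.00

1.00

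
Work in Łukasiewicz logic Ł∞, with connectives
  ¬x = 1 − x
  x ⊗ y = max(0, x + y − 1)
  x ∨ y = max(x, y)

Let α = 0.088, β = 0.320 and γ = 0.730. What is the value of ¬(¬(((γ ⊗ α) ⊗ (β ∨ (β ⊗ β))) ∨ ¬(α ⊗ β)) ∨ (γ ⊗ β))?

γ ⊗ α = max(0, 0.730 + 0.088 − 1) = max(0, -0.182) = 0.000
β ⊗ β = max(0, 0.320 + 0.320 − 1) = max(0, -0.360) = 0.000
β ∨ (β ⊗ β) = max(0.320, 0.000) = 0.320
(γ ⊗ α) ⊗ (β ∨ (β ⊗ β)) = max(0, 0.000 + 0.320 − 1) = max(0, -0.680) = 0.000
α ⊗ β = max(0, 0.088 + 0.320 − 1) = max(0, -0.592) = 0.000
¬(α ⊗ β) = 1 − 0.000 = 1.000
((γ ⊗ α) ⊗ (β ∨ (β ⊗ β))) ∨ ¬(α ⊗ β) = max(0.000, 1.000) = 1.000
¬(((γ ⊗ α) ⊗ (β ∨ (β ⊗ β))) ∨ ¬(α ⊗ β)) = 1 − 1.000 = 0.000
γ ⊗ β = max(0, 0.730 + 0.320 − 1) = max(0, 0.050) = 0.050
¬(((γ ⊗ α) ⊗ (β ∨ (β ⊗ β))) ∨ ¬(α ⊗ β)) ∨ (γ ⊗ β) = max(0.000, 0.050) = 0.050
¬(¬(((γ ⊗ α) ⊗ (β ∨ (β ⊗ β))) ∨ ¬(α ⊗ β)) ∨ (γ ⊗ β)) = 1 − 0.050 = 0.950

0.950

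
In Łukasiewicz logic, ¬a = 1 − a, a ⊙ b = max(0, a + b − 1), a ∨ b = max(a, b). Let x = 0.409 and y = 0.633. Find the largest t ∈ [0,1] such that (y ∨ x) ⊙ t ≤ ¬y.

y ∨ x = max(0.633, 0.409) = 0.633
So the left factor is y ∨ x = 0.633.
¬y = 1 − 0.633 = 0.367
So the right-hand bound is ¬y = 0.367.
The residuum of the Łukasiewicz t-norm gives the supremum: min(1, 1 − 0.633 + 0.367).
1 − 0.633 + 0.367 = 0.734, so t = min(1, 0.734) = 0.734.
Check: 0.633 ⊙ 0.734 = max(0, 0.367) = 0.367 ≤ 0.367.

0.734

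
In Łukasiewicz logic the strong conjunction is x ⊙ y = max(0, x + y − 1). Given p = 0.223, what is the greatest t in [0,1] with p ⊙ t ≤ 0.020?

The residuum of the Łukasiewicz t-norm gives the supremum: min(1, 1 − 0.223 + 0.020).
1 − 0.223 + 0.020 = 0.797, so t = min(1, 0.797) = 0.797.
Check: 0.223 ⊙ 0.797 = max(0, 0.020) = 0.020 ≤ 0.020.

0.797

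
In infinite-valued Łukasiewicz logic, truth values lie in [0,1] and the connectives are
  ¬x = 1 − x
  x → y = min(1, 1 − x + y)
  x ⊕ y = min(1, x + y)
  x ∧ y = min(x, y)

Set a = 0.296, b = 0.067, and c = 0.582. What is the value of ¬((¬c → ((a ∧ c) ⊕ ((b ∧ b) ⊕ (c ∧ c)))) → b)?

0.933

¬c = 1 − 0.582 = 0.418
a ∧ c = min(0.296, 0.582) = 0.296
b ∧ b = min(0.067, 0.067) = 0.067
c ∧ c = min(0.582, 0.582) = 0.582
(b ∧ b) ⊕ (c ∧ c) = min(1, 0.067 + 0.582) = min(1, 0.649) = 0.649
(a ∧ c) ⊕ ((b ∧ b) ⊕ (c ∧ c)) = min(1, 0.296 + 0.649) = min(1, 0.945) = 0.945
¬c → ((a ∧ c) ⊕ ((b ∧ b) ⊕ (c ∧ c))) = min(1, 1 − 0.418 + 0.945) = min(1, 1.527) = 1.000
(¬c → ((a ∧ c) ⊕ ((b ∧ b) ⊕ (c ∧ c)))) → b = min(1, 1 − 1.000 + 0.067) = min(1, 0.067) = 0.067
¬((¬c → ((a ∧ c) ⊕ ((b ∧ b) ⊕ (c ∧ c)))) → b) = 1 − 0.067 = 0.933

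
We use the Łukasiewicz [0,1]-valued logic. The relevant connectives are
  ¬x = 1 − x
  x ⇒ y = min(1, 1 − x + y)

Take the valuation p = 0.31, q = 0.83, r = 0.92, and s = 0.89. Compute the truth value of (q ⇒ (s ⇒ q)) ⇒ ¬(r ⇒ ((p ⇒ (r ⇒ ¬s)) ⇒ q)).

0.00

s ⇒ q = min(1, 1 − 0.89 + 0.83) = min(1, 0.94) = 0.94
q ⇒ (s ⇒ q) = min(1, 1 − 0.83 + 0.94) = min(1, 1.11) = 1.00
¬s = 1 − 0.89 = 0.11
r ⇒ ¬s = min(1, 1 − 0.92 + 0.11) = min(1, 0.19) = 0.19
p ⇒ (r ⇒ ¬s) = min(1, 1 − 0.31 + 0.19) = min(1, 0.88) = 0.88
(p ⇒ (r ⇒ ¬s)) ⇒ q = min(1, 1 − 0.88 + 0.83) = min(1, 0.95) = 0.95
r ⇒ ((p ⇒ (r ⇒ ¬s)) ⇒ q) = min(1, 1 − 0.92 + 0.95) = min(1, 1.03) = 1.00
¬(r ⇒ ((p ⇒ (r ⇒ ¬s)) ⇒ q)) = 1 − 1.00 = 0.00
(q ⇒ (s ⇒ q)) ⇒ ¬(r ⇒ ((p ⇒ (r ⇒ ¬s)) ⇒ q)) = min(1, 1 − 1.00 + 0.00) = min(1, 0.00) = 0.00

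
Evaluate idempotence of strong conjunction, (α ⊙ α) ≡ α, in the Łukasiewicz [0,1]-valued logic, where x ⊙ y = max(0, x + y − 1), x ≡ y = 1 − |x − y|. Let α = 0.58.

α ⊙ α = max(0, 0.58 + 0.58 − 1) = max(0, 0.16) = 0.16
(α ⊙ α) ≡ α = 1 − |0.16 − 0.58| = 1 − 0.42 = 0.58
(The value 0.58 < 1 shows this instance is not satisfied; fails in Ł∞ since a ⊗ a = max(0, 2a−1) ≠ a in general.)

0.58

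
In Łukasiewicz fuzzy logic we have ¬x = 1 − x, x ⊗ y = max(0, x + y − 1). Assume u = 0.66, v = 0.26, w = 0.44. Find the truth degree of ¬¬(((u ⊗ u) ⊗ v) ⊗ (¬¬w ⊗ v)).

u ⊗ u = max(0, 0.66 + 0.66 − 1) = max(0, 0.32) = 0.32
(u ⊗ u) ⊗ v = max(0, 0.32 + 0.26 − 1) = max(0, -0.42) = 0.00
¬w = 1 − 0.44 = 0.56
¬¬w = 1 − 0.56 = 0.44
¬¬w ⊗ v = max(0, 0.44 + 0.26 − 1) = max(0, -0.30) = 0.00
((u ⊗ u) ⊗ v) ⊗ (¬¬w ⊗ v) = max(0, 0.00 + 0.00 − 1) = max(0, -1.00) = 0.00
¬(((u ⊗ u) ⊗ v) ⊗ (¬¬w ⊗ v)) = 1 − 0.00 = 1.00
¬¬(((u ⊗ u) ⊗ v) ⊗ (¬¬w ⊗ v)) = 1 − 1.00 = 0.00

0.00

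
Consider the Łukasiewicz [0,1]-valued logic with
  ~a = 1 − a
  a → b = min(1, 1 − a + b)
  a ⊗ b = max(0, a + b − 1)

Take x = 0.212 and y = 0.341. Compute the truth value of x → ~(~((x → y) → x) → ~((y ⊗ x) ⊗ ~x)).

x → y = min(1, 1 − 0.212 + 0.341) = min(1, 1.129) = 1.000
(x → y) → x = min(1, 1 − 1.000 + 0.212) = min(1, 0.212) = 0.212
~((x → y) → x) = 1 − 0.212 = 0.788
y ⊗ x = max(0, 0.341 + 0.212 − 1) = max(0, -0.447) = 0.000
~x = 1 − 0.212 = 0.788
(y ⊗ x) ⊗ ~x = max(0, 0.000 + 0.788 − 1) = max(0, -0.212) = 0.000
~((y ⊗ x) ⊗ ~x) = 1 − 0.000 = 1.000
~((x → y) → x) → ~((y ⊗ x) ⊗ ~x) = min(1, 1 − 0.788 + 1.000) = min(1, 1.212) = 1.000
~(~((x → y) → x) → ~((y ⊗ x) ⊗ ~x)) = 1 − 1.000 = 0.000
x → ~(~((x → y) → x) → ~((y ⊗ x) ⊗ ~x)) = min(1, 1 − 0.212 + 0.000) = min(1, 0.788) = 0.788

0.788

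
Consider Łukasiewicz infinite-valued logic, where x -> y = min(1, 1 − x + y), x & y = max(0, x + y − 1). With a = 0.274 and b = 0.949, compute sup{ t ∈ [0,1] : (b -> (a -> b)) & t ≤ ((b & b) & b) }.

0.847

a -> b = min(1, 1 − 0.274 + 0.949) = min(1, 1.675) = 1.000
b -> (a -> b) = min(1, 1 − 0.949 + 1.000) = min(1, 1.051) = 1.000
So the left factor is b -> (a -> b) = 1.000.
b & b = max(0, 0.949 + 0.949 − 1) = max(0, 0.898) = 0.898
(b & b) & b = max(0, 0.898 + 0.949 − 1) = max(0, 0.847) = 0.847
So the right-hand bound is (b & b) & b = 0.847.
The residuum of the Łukasiewicz t-norm gives the supremum: min(1, 1 − 1.000 + 0.847).
1 − 1.000 + 0.847 = 0.847, so t = min(1, 0.847) = 0.847.
Check: 1.000 & 0.847 = max(0, 0.847) = 0.847 ≤ 0.847.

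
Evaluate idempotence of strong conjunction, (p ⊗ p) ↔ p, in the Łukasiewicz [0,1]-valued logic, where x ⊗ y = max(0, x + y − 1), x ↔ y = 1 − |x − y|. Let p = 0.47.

0.53

p ⊗ p = max(0, 0.47 + 0.47 − 1) = max(0, -0.06) = 0.00
(p ⊗ p) ↔ p = 1 − |0.00 − 0.47| = 1 − 0.47 = 0.53
(The value 0.53 < 1 shows this instance is not satisfied; fails in Ł∞ since a ⊗ a = max(0, 2a−1) ≠ a in general.)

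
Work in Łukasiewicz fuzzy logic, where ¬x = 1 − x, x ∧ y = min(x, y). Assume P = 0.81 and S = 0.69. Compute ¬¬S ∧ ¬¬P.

¬S = 1 − 0.69 = 0.31
¬¬S = 1 − 0.31 = 0.69
¬P = 1 − 0.81 = 0.19
¬¬P = 1 − 0.19 = 0.81
¬¬S ∧ ¬¬P = min(0.69, 0.81) = 0.69

0.69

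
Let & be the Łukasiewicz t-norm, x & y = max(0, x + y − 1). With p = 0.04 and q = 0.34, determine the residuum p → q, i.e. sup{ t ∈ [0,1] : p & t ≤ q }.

The residuum of the Łukasiewicz t-norm gives the supremum: min(1, 1 − 0.04 + 0.34).
1 − 0.04 + 0.34 = 1.30, so t = min(1, 1.30) = 1.00.
Check: 0.04 & 1.00 = max(0, 0.04) = 0.04 ≤ 0.34.

1.00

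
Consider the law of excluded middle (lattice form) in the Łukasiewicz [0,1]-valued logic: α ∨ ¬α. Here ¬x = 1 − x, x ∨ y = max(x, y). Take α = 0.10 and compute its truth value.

0.90

¬α = 1 − 0.10 = 0.90
α ∨ ¬α = max(0.10, 0.90) = 0.90
(The value 0.90 < 1 shows this instance is not satisfied; not a Ł∞-tautology — its value is max(a, 1−a).)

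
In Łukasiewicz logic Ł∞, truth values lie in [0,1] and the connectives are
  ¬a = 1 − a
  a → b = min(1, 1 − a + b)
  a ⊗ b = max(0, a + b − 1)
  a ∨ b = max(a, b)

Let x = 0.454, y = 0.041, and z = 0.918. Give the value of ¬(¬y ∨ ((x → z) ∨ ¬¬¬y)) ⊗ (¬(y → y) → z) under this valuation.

¬y = 1 − 0.041 = 0.959
x → z = min(1, 1 − 0.454 + 0.918) = min(1, 1.464) = 1.000
¬¬y = 1 − 0.959 = 0.041
¬¬¬y = 1 − 0.041 = 0.959
(x → z) ∨ ¬¬¬y = max(1.000, 0.959) = 1.000
¬y ∨ ((x → z) ∨ ¬¬¬y) = max(0.959, 1.000) = 1.000
¬(¬y ∨ ((x → z) ∨ ¬¬¬y)) = 1 − 1.000 = 0.000
y → y = min(1, 1 − 0.041 + 0.041) = min(1, 1.000) = 1.000
¬(y → y) = 1 − 1.000 = 0.000
¬(y → y) → z = min(1, 1 − 0.000 + 0.918) = min(1, 1.918) = 1.000
¬(¬y ∨ ((x → z) ∨ ¬¬¬y)) ⊗ (¬(y → y) → z) = max(0, 0.000 + 1.000 − 1) = max(0, 0.000) = 0.000

0.000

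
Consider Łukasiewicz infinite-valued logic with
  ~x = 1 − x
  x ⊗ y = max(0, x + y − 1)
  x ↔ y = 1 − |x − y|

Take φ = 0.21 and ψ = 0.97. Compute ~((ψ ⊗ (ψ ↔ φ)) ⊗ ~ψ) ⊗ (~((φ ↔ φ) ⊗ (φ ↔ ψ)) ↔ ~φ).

ψ ↔ φ = 1 − |0.97 − 0.21| = 1 − 0.76 = 0.24
ψ ⊗ (ψ ↔ φ) = max(0, 0.97 + 0.24 − 1) = max(0, 0.21) = 0.21
~ψ = 1 − 0.97 = 0.03
(ψ ⊗ (ψ ↔ φ)) ⊗ ~ψ = max(0, 0.21 + 0.03 − 1) = max(0, -0.76) = 0.00
~((ψ ⊗ (ψ ↔ φ)) ⊗ ~ψ) = 1 − 0.00 = 1.00
φ ↔ φ = 1 − |0.21 − 0.21| = 1 − 0.00 = 1.00
φ ↔ ψ = 1 − |0.21 − 0.97| = 1 − 0.76 = 0.24
(φ ↔ φ) ⊗ (φ ↔ ψ) = max(0, 1.00 + 0.24 − 1) = max(0, 0.24) = 0.24
~((φ ↔ φ) ⊗ (φ ↔ ψ)) = 1 − 0.24 = 0.76
~φ = 1 − 0.21 = 0.79
~((φ ↔ φ) ⊗ (φ ↔ ψ)) ↔ ~φ = 1 − |0.76 − 0.79| = 1 − 0.03 = 0.97
~((ψ ⊗ (ψ ↔ φ)) ⊗ ~ψ) ⊗ (~((φ ↔ φ) ⊗ (φ ↔ ψ)) ↔ ~φ) = max(0, 1.00 + 0.97 − 1) = max(0, 0.97) = 0.97

0.97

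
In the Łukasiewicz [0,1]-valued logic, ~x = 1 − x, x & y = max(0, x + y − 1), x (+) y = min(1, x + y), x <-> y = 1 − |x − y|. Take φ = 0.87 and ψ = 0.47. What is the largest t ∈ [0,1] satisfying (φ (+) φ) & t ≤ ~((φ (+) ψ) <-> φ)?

0.13

φ (+) φ = min(1, 0.87 + 0.87) = min(1, 1.74) = 1.00
So the left factor is φ (+) φ = 1.00.
φ (+) ψ = min(1, 0.87 + 0.47) = min(1, 1.34) = 1.00
(φ (+) ψ) <-> φ = 1 − |1.00 − 0.87| = 1 − 0.13 = 0.87
~((φ (+) ψ) <-> φ) = 1 − 0.87 = 0.13
So the right-hand bound is ~((φ (+) ψ) <-> φ) = 0.13.
The residuum of the Łukasiewicz t-norm gives the supremum: min(1, 1 − 1.00 + 0.13).
1 − 1.00 + 0.13 = 0.13, so t = min(1, 0.13) = 0.13.
Check: 1.00 & 0.13 = max(0, 0.13) = 0.13 ≤ 0.13.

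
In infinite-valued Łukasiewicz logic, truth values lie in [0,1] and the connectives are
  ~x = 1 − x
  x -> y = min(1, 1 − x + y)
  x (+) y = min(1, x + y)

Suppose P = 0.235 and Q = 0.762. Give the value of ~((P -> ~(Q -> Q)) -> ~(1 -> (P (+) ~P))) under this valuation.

Q -> Q = min(1, 1 − 0.762 + 0.762) = min(1, 1.000) = 1.000
~(Q -> Q) = 1 − 1.000 = 0.000
P -> ~(Q -> Q) = min(1, 1 − 0.235 + 0.000) = min(1, 0.765) = 0.765
~P = 1 − 0.235 = 0.765
P (+) ~P = min(1, 0.235 + 0.765) = min(1, 1.000) = 1.000
1 -> (P (+) ~P) = min(1, 1 − 1.000 + 1.000) = min(1, 1.000) = 1.000
~(1 -> (P (+) ~P)) = 1 − 1.000 = 0.000
(P -> ~(Q -> Q)) -> ~(1 -> (P (+) ~P)) = min(1, 1 − 0.765 + 0.000) = min(1, 0.235) = 0.235
~((P -> ~(Q -> Q)) -> ~(1 -> (P (+) ~P))) = 1 − 0.235 = 0.765

0.765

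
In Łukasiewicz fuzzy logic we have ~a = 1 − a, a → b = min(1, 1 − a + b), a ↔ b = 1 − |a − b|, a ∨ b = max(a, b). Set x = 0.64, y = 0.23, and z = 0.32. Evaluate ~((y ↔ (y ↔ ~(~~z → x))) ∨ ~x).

~z = 1 − 0.32 = 0.68
~~z = 1 − 0.68 = 0.32
~~z → x = min(1, 1 − 0.32 + 0.64) = min(1, 1.32) = 1.00
~(~~z → x) = 1 − 1.00 = 0.00
y ↔ ~(~~z → x) = 1 − |0.23 − 0.00| = 1 − 0.23 = 0.77
y ↔ (y ↔ ~(~~z → x)) = 1 − |0.23 − 0.77| = 1 − 0.54 = 0.46
~x = 1 − 0.64 = 0.36
(y ↔ (y ↔ ~(~~z → x))) ∨ ~x = max(0.46, 0.36) = 0.46
~((y ↔ (y ↔ ~(~~z → x))) ∨ ~x) = 1 − 0.46 = 0.54

0.54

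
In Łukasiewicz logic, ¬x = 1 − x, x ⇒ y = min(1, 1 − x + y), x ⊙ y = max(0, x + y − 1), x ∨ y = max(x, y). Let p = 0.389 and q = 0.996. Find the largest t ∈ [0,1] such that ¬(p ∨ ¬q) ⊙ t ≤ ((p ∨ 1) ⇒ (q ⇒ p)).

0.782

¬q = 1 − 0.996 = 0.004
p ∨ ¬q = max(0.389, 0.004) = 0.389
¬(p ∨ ¬q) = 1 − 0.389 = 0.611
So the left factor is ¬(p ∨ ¬q) = 0.611.
p ∨ 1 = max(0.389, 1.000) = 1.000
q ⇒ p = min(1, 1 − 0.996 + 0.389) = min(1, 0.393) = 0.393
(p ∨ 1) ⇒ (q ⇒ p) = min(1, 1 − 1.000 + 0.393) = min(1, 0.393) = 0.393
So the right-hand bound is (p ∨ 1) ⇒ (q ⇒ p) = 0.393.
The residuum of the Łukasiewicz t-norm gives the supremum: min(1, 1 − 0.611 + 0.393).
1 − 0.611 + 0.393 = 0.782, so t = min(1, 0.782) = 0.782.
Check: 0.611 ⊙ 0.782 = max(0, 0.393) = 0.393 ≤ 0.393.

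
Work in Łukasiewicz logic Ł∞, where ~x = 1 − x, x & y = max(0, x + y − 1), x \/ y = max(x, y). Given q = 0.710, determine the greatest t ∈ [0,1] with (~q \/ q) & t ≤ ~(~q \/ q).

~q = 1 − 0.710 = 0.290
~q \/ q = max(0.290, 0.710) = 0.710
So the left factor is ~q \/ q = 0.710.
~(~q \/ q) = 1 − 0.710 = 0.290
So the right-hand bound is ~(~q \/ q) = 0.290.
The residuum of the Łukasiewicz t-norm gives the supremum: min(1, 1 − 0.710 + 0.290).
1 − 0.710 + 0.290 = 0.580, so t = min(1, 0.580) = 0.580.
Check: 0.710 & 0.580 = max(0, 0.290) = 0.290 ≤ 0.290.

0.580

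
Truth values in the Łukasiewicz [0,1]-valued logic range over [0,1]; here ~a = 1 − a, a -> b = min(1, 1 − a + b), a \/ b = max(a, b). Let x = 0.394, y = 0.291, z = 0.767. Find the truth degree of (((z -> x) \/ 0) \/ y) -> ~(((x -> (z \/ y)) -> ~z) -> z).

z -> x = min(1, 1 − 0.767 + 0.394) = min(1, 0.627) = 0.627
(z -> x) \/ 0 = max(0.627, 0.000) = 0.627
((z -> x) \/ 0) \/ y = max(0.627, 0.291) = 0.627
z \/ y = max(0.767, 0.291) = 0.767
x -> (z \/ y) = min(1, 1 − 0.394 + 0.767) = min(1, 1.373) = 1.000
~z = 1 − 0.767 = 0.233
(x -> (z \/ y)) -> ~z = min(1, 1 − 1.000 + 0.233) = min(1, 0.233) = 0.233
((x -> (z \/ y)) -> ~z) -> z = min(1, 1 − 0.233 + 0.767) = min(1, 1.534) = 1.000
~(((x -> (z \/ y)) -> ~z) -> z) = 1 − 1.000 = 0.000
(((z -> x) \/ 0) \/ y) -> ~(((x -> (z \/ y)) -> ~z) -> z) = min(1, 1 − 0.627 + 0.000) = min(1, 0.373) = 0.373

0.373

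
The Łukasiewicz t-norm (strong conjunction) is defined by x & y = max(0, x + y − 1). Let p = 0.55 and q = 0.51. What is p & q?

p & q = max(0, 0.55 + 0.51 − 1) = max(0, 0.06) = 0.06
For comparison, the Gödel (minimum) t-norm min(x, y) would give 0.51.

0.06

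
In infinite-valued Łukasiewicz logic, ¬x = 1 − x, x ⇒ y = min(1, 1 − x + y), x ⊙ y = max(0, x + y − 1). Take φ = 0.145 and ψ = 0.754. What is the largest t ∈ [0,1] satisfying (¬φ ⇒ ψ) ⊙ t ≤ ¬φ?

¬φ = 1 − 0.145 = 0.855
¬φ ⇒ ψ = min(1, 1 − 0.855 + 0.754) = min(1, 0.899) = 0.899
So the left factor is ¬φ ⇒ ψ = 0.899.
So the right-hand bound is ¬φ = 0.855.
The residuum of the Łukasiewicz t-norm gives the supremum: min(1, 1 − 0.899 + 0.855).
1 − 0.899 + 0.855 = 0.956, so t = min(1, 0.956) = 0.956.
Check: 0.899 ⊙ 0.956 = max(0, 0.855) = 0.855 ≤ 0.855.

0.956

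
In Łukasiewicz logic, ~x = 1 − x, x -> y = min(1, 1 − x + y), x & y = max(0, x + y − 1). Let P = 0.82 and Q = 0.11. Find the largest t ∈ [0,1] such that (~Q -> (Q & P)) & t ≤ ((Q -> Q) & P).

~Q = 1 − 0.11 = 0.89
Q & P = max(0, 0.11 + 0.82 − 1) = max(0, -0.07) = 0.00
~Q -> (Q & P) = min(1, 1 − 0.89 + 0.00) = min(1, 0.11) = 0.11
So the left factor is ~Q -> (Q & P) = 0.11.
Q -> Q = min(1, 1 − 0.11 + 0.11) = min(1, 1.00) = 1.00
(Q -> Q) & P = max(0, 1.00 + 0.82 − 1) = max(0, 0.82) = 0.82
So the right-hand bound is (Q -> Q) & P = 0.82.
The residuum of the Łukasiewicz t-norm gives the supremum: min(1, 1 − 0.11 + 0.82).
1 − 0.11 + 0.82 = 1.71, so t = min(1, 1.71) = 1.00.
Check: 0.11 & 1.00 = max(0, 0.11) = 0.11 ≤ 0.82.

1.00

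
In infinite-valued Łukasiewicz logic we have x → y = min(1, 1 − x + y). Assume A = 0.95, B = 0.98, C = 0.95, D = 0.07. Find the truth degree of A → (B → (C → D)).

0.19

C → D = min(1, 1 − 0.95 + 0.07) = min(1, 0.12) = 0.12
B → (C → D) = min(1, 1 − 0.98 + 0.12) = min(1, 0.14) = 0.14
A → (B → (C → D)) = min(1, 1 − 0.95 + 0.14) = min(1, 0.19) = 0.19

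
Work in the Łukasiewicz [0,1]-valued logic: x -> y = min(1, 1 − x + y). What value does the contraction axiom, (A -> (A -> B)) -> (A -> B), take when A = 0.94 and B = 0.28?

A -> B = min(1, 1 − 0.94 + 0.28) = min(1, 0.34) = 0.34
A -> (A -> B) = min(1, 1 − 0.94 + 0.34) = min(1, 0.40) = 0.40
(A -> (A -> B)) -> (A -> B) = min(1, 1 − 0.40 + 0.34) = min(1, 0.94) = 0.94
(The value 0.94 < 1 shows this instance is not satisfied; fails in Ł∞ (the t-norm is not idempotent).)

0.94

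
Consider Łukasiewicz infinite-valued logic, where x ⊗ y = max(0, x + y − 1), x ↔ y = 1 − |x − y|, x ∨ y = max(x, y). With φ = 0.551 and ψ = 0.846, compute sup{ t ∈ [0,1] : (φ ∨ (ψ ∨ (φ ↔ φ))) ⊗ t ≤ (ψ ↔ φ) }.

0.705

φ ↔ φ = 1 − |0.551 − 0.551| = 1 − 0.000 = 1.000
ψ ∨ (φ ↔ φ) = max(0.846, 1.000) = 1.000
φ ∨ (ψ ∨ (φ ↔ φ)) = max(0.551, 1.000) = 1.000
So the left factor is φ ∨ (ψ ∨ (φ ↔ φ)) = 1.000.
ψ ↔ φ = 1 − |0.846 − 0.551| = 1 − 0.295 = 0.705
So the right-hand bound is ψ ↔ φ = 0.705.
The residuum of the Łukasiewicz t-norm gives the supremum: min(1, 1 − 1.000 + 0.705).
1 − 1.000 + 0.705 = 0.705, so t = min(1, 0.705) = 0.705.
Check: 1.000 ⊗ 0.705 = max(0, 0.705) = 0.705 ≤ 0.705.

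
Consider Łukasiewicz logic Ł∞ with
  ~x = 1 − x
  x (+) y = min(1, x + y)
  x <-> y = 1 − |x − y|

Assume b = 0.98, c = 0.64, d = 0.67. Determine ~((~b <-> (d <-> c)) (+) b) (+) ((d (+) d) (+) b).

~b = 1 − 0.98 = 0.02
d <-> c = 1 − |0.67 − 0.64| = 1 − 0.03 = 0.97
~b <-> (d <-> c) = 1 − |0.02 − 0.97| = 1 − 0.95 = 0.05
(~b <-> (d <-> c)) (+) b = min(1, 0.05 + 0.98) = min(1, 1.03) = 1.00
~((~b <-> (d <-> c)) (+) b) = 1 − 1.00 = 0.00
d (+) d = min(1, 0.67 + 0.67) = min(1, 1.34) = 1.00
(d (+) d) (+) b = min(1, 1.00 + 0.98) = min(1, 1.98) = 1.00
~((~b <-> (d <-> c)) (+) b) (+) ((d (+) d) (+) b) = min(1, 0.00 + 1.00) = min(1, 1.00) = 1.00

1.00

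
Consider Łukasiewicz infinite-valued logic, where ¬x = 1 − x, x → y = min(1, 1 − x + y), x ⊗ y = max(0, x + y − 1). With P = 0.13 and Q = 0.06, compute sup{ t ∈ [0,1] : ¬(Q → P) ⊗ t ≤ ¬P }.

1.00

Q → P = min(1, 1 − 0.06 + 0.13) = min(1, 1.07) = 1.00
¬(Q → P) = 1 − 1.00 = 0.00
So the left factor is ¬(Q → P) = 0.00.
¬P = 1 − 0.13 = 0.87
So the right-hand bound is ¬P = 0.87.
The residuum of the Łukasiewicz t-norm gives the supremum: min(1, 1 − 0.00 + 0.87).
1 − 0.00 + 0.87 = 1.87, so t = min(1, 1.87) = 1.00.
Check: 0.00 ⊗ 1.00 = max(0, 0.00) = 0.00 ≤ 0.87.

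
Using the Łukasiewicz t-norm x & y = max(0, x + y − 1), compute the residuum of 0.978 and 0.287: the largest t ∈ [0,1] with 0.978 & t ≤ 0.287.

The residuum of the Łukasiewicz t-norm gives the supremum: min(1, 1 − 0.978 + 0.287).
1 − 0.978 + 0.287 = 0.309, so t = min(1, 0.309) = 0.309.
Check: 0.978 & 0.309 = max(0, 0.287) = 0.287 ≤ 0.287.

0.309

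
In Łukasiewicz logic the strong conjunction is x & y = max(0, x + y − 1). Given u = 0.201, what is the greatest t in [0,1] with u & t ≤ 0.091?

0.890

The residuum of the Łukasiewicz t-norm gives the supremum: min(1, 1 − 0.201 + 0.091).
1 − 0.201 + 0.091 = 0.890, so t = min(1, 0.890) = 0.890.
Check: 0.201 & 0.890 = max(0, 0.091) = 0.091 ≤ 0.091.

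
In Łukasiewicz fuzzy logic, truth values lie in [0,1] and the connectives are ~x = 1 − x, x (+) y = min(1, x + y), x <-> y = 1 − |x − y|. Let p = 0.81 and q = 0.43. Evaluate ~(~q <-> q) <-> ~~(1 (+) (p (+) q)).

0.14

~q = 1 − 0.43 = 0.57
~q <-> q = 1 − |0.57 − 0.43| = 1 − 0.14 = 0.86
~(~q <-> q) = 1 − 0.86 = 0.14
p (+) q = min(1, 0.81 + 0.43) = min(1, 1.24) = 1.00
1 (+) (p (+) q) = min(1, 1.00 + 1.00) = min(1, 2.00) = 1.00
~(1 (+) (p (+) q)) = 1 − 1.00 = 0.00
~~(1 (+) (p (+) q)) = 1 − 0.00 = 1.00
~(~q <-> q) <-> ~~(1 (+) (p (+) q)) = 1 − |0.14 − 1.00| = 1 − 0.86 = 0.14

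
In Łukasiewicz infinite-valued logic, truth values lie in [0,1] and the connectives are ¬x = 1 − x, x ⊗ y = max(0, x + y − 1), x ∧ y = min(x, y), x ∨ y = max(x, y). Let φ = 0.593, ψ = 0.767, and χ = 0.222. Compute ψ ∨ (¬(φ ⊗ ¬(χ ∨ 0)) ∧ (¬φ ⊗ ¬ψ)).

χ ∨ 0 = max(0.222, 0.000) = 0.222
¬(χ ∨ 0) = 1 − 0.222 = 0.778
φ ⊗ ¬(χ ∨ 0) = max(0, 0.593 + 0.778 − 1) = max(0, 0.371) = 0.371
¬(φ ⊗ ¬(χ ∨ 0)) = 1 − 0.371 = 0.629
¬φ = 1 − 0.593 = 0.407
¬ψ = 1 − 0.767 = 0.233
¬φ ⊗ ¬ψ = max(0, 0.407 + 0.233 − 1) = max(0, -0.360) = 0.000
¬(φ ⊗ ¬(χ ∨ 0)) ∧ (¬φ ⊗ ¬ψ) = min(0.629, 0.000) = 0.000
ψ ∨ (¬(φ ⊗ ¬(χ ∨ 0)) ∧ (¬φ ⊗ ¬ψ)) = max(0.767, 0.000) = 0.767

0.767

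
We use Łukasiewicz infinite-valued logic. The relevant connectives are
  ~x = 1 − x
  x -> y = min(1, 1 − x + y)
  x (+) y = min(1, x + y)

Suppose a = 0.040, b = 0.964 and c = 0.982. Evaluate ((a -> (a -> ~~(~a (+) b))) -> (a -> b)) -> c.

0.982

~a = 1 − 0.040 = 0.960
~a (+) b = min(1, 0.960 + 0.964) = min(1, 1.924) = 1.000
~(~a (+) b) = 1 − 1.000 = 0.000
~~(~a (+) b) = 1 − 0.000 = 1.000
a -> ~~(~a (+) b) = min(1, 1 − 0.040 + 1.000) = min(1, 1.960) = 1.000
a -> (a -> ~~(~a (+) b)) = min(1, 1 − 0.040 + 1.000) = min(1, 1.960) = 1.000
a -> b = min(1, 1 − 0.040 + 0.964) = min(1, 1.924) = 1.000
(a -> (a -> ~~(~a (+) b))) -> (a -> b) = min(1, 1 − 1.000 + 1.000) = min(1, 1.000) = 1.000
((a -> (a -> ~~(~a (+) b))) -> (a -> b)) -> c = min(1, 1 − 1.000 + 0.982) = min(1, 0.982) = 0.982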